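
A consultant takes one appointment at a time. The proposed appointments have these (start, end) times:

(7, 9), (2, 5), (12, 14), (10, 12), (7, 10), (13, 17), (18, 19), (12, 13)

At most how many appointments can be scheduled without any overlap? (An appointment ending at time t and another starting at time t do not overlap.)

6

Greedy by earliest finish: after sorting by end time, pick each interval compatible with the last pick.
Sorted by end: (2,5)  (7,9)  (7,10)  (10,12)  (12,13)  (12,14)  (13,17)  (18,19)
take (2,5); take (7,9); skip (7,10); take (10,12); take (12,13); take (13,17); take (18,19).
Selected 6 appointments.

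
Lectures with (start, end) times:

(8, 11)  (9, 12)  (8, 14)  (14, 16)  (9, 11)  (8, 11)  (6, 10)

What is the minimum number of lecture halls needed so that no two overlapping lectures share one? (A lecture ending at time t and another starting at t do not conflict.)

starts: [6, 8, 8, 8, 9, 9, 14]
ends:   [10, 11, 11, 11, 12, 14, 16]
s6→1 s8→2 s8→3 s8→4 s9→5 s9→6  — peak 6.

6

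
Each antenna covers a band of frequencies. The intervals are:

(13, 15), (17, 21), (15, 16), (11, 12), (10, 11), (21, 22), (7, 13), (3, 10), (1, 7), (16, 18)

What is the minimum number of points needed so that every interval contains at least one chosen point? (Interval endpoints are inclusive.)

Sorted: [1,7] [3,10] [10,11] [11,12] [7,13] [13,15] [15,16] [16,18] [17,21] [21,22]
{[1,7],[3,10]} hit by 7; {[10,11],[11,12],[7,13]} hit by 11; {[13,15],[15,16]} hit by 15; {[16,18],[17,21]} hit by 18; {[21,22]} hit by 22.
Points: 7, 11, 15, 18, 22 (5 total).

5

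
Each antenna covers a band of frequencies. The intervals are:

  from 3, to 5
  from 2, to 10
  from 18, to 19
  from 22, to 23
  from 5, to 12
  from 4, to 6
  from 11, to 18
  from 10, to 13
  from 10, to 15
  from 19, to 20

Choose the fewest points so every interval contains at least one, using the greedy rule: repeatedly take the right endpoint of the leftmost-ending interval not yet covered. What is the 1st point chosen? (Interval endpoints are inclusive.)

5

By right end: [3,5]  [4,6]  [2,10]  [5,12]  [10,13]  [10,15]  [11,18]  [18,19]  [19,20]  [22,23]
[3,5] uncovered → point at 5; [10,13] uncovered → point at 13; [18,19] uncovered → point at 19; [22,23] uncovered → point at 23.
Points: 5, 13, 19, 23 (4 total).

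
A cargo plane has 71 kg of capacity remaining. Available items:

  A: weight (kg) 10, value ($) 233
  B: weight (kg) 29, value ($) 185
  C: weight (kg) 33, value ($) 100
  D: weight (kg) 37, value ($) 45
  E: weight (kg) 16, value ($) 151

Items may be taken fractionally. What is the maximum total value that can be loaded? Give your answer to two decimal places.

Greedy by value/weight ratio, highest first.
Ratios (sorted): A 23.30, E 9.44, B 6.38, C 3.03, D 1.22
take A (10 @ 233); take E (16 @ 151); take B (29 @ 185); take 16/33 of C → 48.48. Capacity used 71/71.
Total value = 617.48

617.48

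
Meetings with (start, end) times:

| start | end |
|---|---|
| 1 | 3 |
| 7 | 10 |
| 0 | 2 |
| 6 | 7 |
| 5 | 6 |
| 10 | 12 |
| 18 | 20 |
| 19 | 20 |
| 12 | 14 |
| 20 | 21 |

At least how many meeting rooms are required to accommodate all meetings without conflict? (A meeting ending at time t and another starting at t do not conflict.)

2

Events (time:±→running): 0:+→1 1:+→2 … peak 2.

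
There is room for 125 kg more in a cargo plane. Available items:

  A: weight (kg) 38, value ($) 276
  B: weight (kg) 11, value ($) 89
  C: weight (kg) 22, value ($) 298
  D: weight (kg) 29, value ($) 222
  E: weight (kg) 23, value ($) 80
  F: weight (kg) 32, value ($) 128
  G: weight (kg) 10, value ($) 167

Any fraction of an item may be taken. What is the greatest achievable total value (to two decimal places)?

Greedy by value/weight ratio, highest first.
Order: G (167/10=16.70) > C (298/22=13.55) > B (89/11=8.09) > D (222/29=7.66) > A (276/38=7.26) > F (128/32=4.00) > E (80/23=3.48)
Fill: take G (10 @ 167) → take C (22 @ 298) → take B (11 @ 89) → take D (29 @ 222) → take A (38 @ 276) → take 15/32 of F → 60.00; 125/125 used.
Total value = 1112.00

1112.00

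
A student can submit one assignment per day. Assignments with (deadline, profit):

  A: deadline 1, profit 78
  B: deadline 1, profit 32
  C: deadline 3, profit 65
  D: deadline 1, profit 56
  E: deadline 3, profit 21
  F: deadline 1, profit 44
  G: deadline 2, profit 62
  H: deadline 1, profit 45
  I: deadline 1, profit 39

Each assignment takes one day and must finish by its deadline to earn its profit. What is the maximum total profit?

Sort by profit descending; place each in the latest free slot ≤ its deadline.
By profit: A(d1,78), C(d3,65), G(d2,62), D(d1,56), H(d1,45), F(d1,44), I(d1,39), B(d1,32), E(d3,21)
A→slot 1; C→slot 3; G→slot 2; D skipped; H skipped; F skipped; I skipped; B skipped; E skipped.
Profit = 78 + 62 + 65 = 205

205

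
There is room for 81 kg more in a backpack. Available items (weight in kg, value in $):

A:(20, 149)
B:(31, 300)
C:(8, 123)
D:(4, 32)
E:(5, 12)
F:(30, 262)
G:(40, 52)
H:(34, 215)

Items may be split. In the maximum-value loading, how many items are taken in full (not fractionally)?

Greedy by value/weight ratio, highest first.
Order: C (123/8=15.38) > B (300/31=9.68) > F (262/30=8.73) > D (32/4=8.00) > A (149/20=7.45) > H (215/34=6.32) > E (12/5=2.40) > G (52/40=1.30)
Fill: take C (8 @ 123) → take B (31 @ 300) → take F (30 @ 262) → take D (4 @ 32) → take 8/20 of A → 59.60; 81/81 used.
4 item(s) taken whole; one partial (take 8/20 of A).

4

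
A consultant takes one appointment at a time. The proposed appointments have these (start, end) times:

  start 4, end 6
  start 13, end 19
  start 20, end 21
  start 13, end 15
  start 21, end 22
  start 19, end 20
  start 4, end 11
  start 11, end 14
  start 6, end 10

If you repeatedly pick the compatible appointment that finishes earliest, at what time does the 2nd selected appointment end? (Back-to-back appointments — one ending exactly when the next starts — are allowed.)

10

Sort by end time and greedily take each interval whose start is ≥ the last chosen end.
By end time: (4,6), (6,10), (4,11), (11,14), (13,15), (13,19), (19,20), (20,21), (21,22).
Pick (4,6); next start ≥ 6 → (6,10); next start ≥ 10 → (11,14); next start ≥ 14 → (19,20); next start ≥ 20 → (20,21); next start ≥ 21 → (21,22).
Selected: (4,6) (6,10) (11,14) (19,20) (20,21) (21,22)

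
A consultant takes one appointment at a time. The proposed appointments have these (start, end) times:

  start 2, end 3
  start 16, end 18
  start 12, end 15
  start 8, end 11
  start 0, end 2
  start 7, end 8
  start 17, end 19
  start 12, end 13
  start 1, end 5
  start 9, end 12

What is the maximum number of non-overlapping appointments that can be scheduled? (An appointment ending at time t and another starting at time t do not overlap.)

Order by finish time; keep every interval that doesn't clash with the previous kept one.
By end time: (0,2), (2,3), (1,5), (7,8), (8,11), (9,12), (12,13), (12,15), (16,18), (17,19).
Pick (0,2); next start ≥ 2 → (2,3); next start ≥ 3 → (7,8); next start ≥ 8 → (8,11); next start ≥ 11 → (12,13); next start ≥ 13 → (16,18).
Selected 6 appointments.

6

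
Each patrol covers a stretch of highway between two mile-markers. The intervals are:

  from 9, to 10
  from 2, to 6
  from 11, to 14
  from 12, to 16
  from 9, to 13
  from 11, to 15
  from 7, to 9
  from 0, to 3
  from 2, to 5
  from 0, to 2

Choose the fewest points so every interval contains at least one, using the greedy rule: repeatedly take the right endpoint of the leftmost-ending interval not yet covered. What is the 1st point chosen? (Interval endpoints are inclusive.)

2

Process intervals by earliest right end; each time one isn't hit yet, stab at its right endpoint.
By right end: [0,2]  [0,3]  [2,5]  [2,6]  [7,9]  [9,10]  [9,13]  [11,14]  [11,15]  [12,16]
[0,2] uncovered → point at 2; [7,9] uncovered → point at 9; [11,14] uncovered → point at 14.
Points: 2, 9, 14 (3 total).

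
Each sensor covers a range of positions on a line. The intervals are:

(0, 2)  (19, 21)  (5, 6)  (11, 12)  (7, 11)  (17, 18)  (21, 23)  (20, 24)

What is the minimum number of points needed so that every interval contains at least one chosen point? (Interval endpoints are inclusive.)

By right end: [0,2]  [5,6]  [7,11]  [11,12]  [17,18]  [19,21]  [21,23]  [20,24]
[0,2] uncovered → point at 2; [5,6] uncovered → point at 6; [7,11] uncovered → point at 11; [17,18] uncovered → point at 18; [19,21] uncovered → point at 21.
Points: 2, 6, 11, 18, 21 (5 total).

5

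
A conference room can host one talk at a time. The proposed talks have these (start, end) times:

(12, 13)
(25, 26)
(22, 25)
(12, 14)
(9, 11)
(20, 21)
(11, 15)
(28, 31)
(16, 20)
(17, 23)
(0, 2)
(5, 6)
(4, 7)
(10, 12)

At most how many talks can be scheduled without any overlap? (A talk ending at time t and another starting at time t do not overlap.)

Sorted by end: (0,2)  (5,6)  (4,7)  (9,11)  (10,12)  (12,13)  (12,14)  (11,15)  (16,20)  (20,21)  (17,23)  (22,25)  (25,26)  (28,31)
take (0,2); take (5,6); take (9,11); take (12,13); skip (12,14); skip (11,15); take (16,20); take (20,21); skip (17,23); take (22,25); take (25,26); take (28,31).
Selected 9 talks.

9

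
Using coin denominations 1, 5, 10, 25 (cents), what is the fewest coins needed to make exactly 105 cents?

5

Greedy: take as many of the largest coin as possible, then repeat with the remainder.
105 − 4×25→5 − 1×5→0
Total coins = 4 + 1 = 5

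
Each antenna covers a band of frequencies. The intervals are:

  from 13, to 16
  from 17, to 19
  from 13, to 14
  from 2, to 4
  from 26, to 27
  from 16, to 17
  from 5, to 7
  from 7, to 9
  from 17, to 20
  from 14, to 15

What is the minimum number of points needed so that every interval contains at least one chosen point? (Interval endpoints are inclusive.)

Process intervals by earliest right end; each time one isn't hit yet, stab at its right endpoint.
Sorted: [2,4] [5,7] [7,9] [13,14] [14,15] [13,16] [16,17] [17,19] [17,20] [26,27]
{[2,4]} hit by 4; {[5,7],[7,9]} hit by 7; {[13,14],[14,15],[13,16]} hit by 14; {[16,17],[17,19],[17,20]} hit by 17; {[26,27]} hit by 27.
Points: 4, 7, 14, 17, 27 (5 total).

5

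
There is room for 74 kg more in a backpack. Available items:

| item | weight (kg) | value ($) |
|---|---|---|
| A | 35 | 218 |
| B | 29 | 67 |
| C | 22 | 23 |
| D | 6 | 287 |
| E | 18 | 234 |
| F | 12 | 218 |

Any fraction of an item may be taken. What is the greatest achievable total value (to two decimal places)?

Sort by value per unit weight and fill in that order.
Ratios (sorted): D 47.83, F 18.17, E 13.00, A 6.23, B 2.31, C 1.05
take D (6 @ 287); take F (12 @ 218); take E (18 @ 234); take A (35 @ 218); take 3/29 of B → 6.93. Capacity used 74/74.
Total value = 963.93

963.93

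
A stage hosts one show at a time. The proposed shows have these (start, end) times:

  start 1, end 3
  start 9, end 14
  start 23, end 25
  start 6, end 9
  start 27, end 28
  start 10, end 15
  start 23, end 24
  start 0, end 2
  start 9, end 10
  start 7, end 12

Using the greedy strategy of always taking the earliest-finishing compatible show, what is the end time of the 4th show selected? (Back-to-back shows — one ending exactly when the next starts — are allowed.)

Greedy by earliest finish: after sorting by end time, pick each interval compatible with the last pick.
By end time: (0,2), (1,3), (6,9), (9,10), (7,12), (9,14), (10,15), (23,24), (23,25), (27,28).
Pick (0,2); next start ≥ 2 → (6,9); next start ≥ 9 → (9,10); next start ≥ 10 → (10,15); next start ≥ 15 → (23,24); next start ≥ 24 → (27,28).
Selected: (0,2) (6,9) (9,10) (10,15) (23,24) (27,28)

15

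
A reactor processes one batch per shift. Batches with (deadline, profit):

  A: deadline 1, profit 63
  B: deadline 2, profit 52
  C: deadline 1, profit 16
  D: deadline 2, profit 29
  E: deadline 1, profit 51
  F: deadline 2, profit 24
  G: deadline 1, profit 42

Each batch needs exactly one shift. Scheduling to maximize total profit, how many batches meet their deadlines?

2

By profit: A(d1,63), B(d2,52), E(d1,51), G(d1,42), D(d2,29), F(d2,24), C(d1,16)
A→slot 1; B→slot 2; E skipped; G skipped; D skipped; F skipped; C skipped.
2 of 7 scheduled.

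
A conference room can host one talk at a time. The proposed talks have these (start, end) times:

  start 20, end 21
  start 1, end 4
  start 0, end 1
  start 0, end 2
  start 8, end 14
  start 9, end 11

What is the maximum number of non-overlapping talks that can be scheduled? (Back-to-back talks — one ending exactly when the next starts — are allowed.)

Sorted by end: (0,1)  (0,2)  (1,4)  (9,11)  (8,14)  (20,21)
take (0,1); skip (0,2); take (1,4); take (9,11); take (20,21).
Selected 4 talks.

4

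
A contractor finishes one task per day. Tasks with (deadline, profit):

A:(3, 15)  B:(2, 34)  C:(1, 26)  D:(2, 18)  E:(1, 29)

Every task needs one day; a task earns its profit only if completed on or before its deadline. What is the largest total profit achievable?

Take jobs in profit order; each goes to the latest open slot no later than its deadline.
By profit: B(d2,34), E(d1,29), C(d1,26), D(d2,18), A(d3,15)
B→slot 2; E→slot 1; C skipped; D skipped; A→slot 3.
Profit = 29 + 34 + 15 = 78

78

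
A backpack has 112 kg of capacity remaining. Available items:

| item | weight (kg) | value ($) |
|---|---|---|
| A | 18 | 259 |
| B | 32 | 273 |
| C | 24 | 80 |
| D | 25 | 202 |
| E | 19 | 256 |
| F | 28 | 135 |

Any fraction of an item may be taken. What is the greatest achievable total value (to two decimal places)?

1076.79

Sort by value per unit weight and fill in that order.
Order: A (259/18=14.39) > E (256/19=13.47) > B (273/32=8.53) > D (202/25=8.08) > F (135/28=4.82) > C (80/24=3.33)
Fill: take A (18 @ 259) → take E (19 @ 256) → take B (32 @ 273) → take D (25 @ 202) → take 18/28 of F → 86.79; 112/112 used.
Total value = 1076.79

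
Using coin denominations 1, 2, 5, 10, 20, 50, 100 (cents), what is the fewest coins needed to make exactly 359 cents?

7

Greedy: take as many of the largest coin as possible, then repeat with the remainder.
359 = 3×100 + 1×50 + 1×5 + 2×2
Total coins = 3 + 1 + 1 + 2 = 7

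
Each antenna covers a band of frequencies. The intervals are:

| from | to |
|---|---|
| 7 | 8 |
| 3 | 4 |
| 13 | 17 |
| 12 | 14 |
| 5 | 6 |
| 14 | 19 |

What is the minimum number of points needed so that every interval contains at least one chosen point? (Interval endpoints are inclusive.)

Sorted: [3,4] [5,6] [7,8] [12,14] [13,17] [14,19]
{[3,4]} hit by 4; {[5,6]} hit by 6; {[7,8]} hit by 8; {[12,14],[13,17],[14,19]} hit by 14.
Points: 4, 6, 8, 14 (4 total).

4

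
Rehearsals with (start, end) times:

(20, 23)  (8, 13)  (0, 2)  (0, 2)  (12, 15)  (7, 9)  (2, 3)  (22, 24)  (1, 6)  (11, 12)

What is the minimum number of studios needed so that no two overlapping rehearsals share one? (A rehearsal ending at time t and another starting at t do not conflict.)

3

The answer is the maximum number of intervals overlapping at any instant.
Events (time:±→running): 0:+→1 0:+→2 1:+→3 … peak 3.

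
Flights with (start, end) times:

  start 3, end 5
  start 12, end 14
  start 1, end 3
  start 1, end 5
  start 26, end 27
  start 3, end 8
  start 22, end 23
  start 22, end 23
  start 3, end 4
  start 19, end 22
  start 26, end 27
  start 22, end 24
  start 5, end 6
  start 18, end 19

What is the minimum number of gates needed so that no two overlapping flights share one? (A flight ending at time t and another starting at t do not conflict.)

Count concurrent intervals with a sweep; the peak is the room count.
starts: [1, 1, 3, 3, 3, 5, 12, 18, 19, 22, 22, 22, 26, 26]
ends:   [3, 4, 5, 5, 6, 8, 14, 19, 22, 23, 23, 24, 27, 27]
s1→1 s1→2 e3→1 s3→2 s3→3 s3→4  — peak 4.

4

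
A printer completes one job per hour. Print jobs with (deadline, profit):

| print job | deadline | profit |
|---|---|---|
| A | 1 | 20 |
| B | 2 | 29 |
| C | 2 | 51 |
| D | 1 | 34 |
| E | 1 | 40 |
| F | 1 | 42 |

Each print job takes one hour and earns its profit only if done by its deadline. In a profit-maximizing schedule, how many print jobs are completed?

Sort by profit descending; place each in the latest free slot ≤ its deadline.
Profit order: C=51 F=42 E=40 D=34 B=29 A=20
Assign: C→slot 2, F→slot 1, E skipped, D skipped, B skipped, A skipped.
Slots: [1:F] [2:C]
2 of 6 scheduled.

2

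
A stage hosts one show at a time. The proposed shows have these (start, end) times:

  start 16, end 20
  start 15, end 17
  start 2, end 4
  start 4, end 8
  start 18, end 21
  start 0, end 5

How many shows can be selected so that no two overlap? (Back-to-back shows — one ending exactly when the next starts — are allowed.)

4

Greedy by earliest finish: after sorting by end time, pick each interval compatible with the last pick.
Sorted by end: (2,4)  (0,5)  (4,8)  (15,17)  (16,20)  (18,21)
take (2,4); take (4,8); take (15,17); take (18,21).
Selected 4 shows.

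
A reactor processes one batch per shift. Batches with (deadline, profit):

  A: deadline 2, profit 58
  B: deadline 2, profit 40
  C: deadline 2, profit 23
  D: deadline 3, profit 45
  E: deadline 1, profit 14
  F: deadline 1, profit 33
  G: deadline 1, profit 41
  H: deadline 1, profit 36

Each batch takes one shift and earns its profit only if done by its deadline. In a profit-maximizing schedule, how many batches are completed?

3

Profit order: A=58 D=45 G=41 B=40 H=36 F=33 C=23 E=14
Assign: A→slot 2, D→slot 3, G→slot 1, B skipped, H skipped, F skipped, C skipped, E skipped.
Slots: [1:G] [2:A] [3:D]
3 of 8 scheduled.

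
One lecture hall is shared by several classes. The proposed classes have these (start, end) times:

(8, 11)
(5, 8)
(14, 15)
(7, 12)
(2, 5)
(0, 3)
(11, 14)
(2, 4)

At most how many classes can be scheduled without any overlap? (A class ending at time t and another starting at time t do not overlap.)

5

Sort by end time and greedily take each interval whose start is ≥ the last chosen end.
Sorted by end: (0,3)  (2,4)  (2,5)  (5,8)  (8,11)  (7,12)  (11,14)  (14,15)
take (0,3); skip (2,5); take (5,8); take (8,11); take (11,14); take (14,15).
Selected 5 classes.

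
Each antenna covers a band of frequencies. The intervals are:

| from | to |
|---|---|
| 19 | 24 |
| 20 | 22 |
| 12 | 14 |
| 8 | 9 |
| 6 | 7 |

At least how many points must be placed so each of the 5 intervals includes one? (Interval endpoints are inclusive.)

By right end: [6,7]  [8,9]  [12,14]  [20,22]  [19,24]
[6,7] uncovered → point at 7; [8,9] uncovered → point at 9; [12,14] uncovered → point at 14; [20,22] uncovered → point at 22.
Points: 7, 9, 14, 22 (4 total).

4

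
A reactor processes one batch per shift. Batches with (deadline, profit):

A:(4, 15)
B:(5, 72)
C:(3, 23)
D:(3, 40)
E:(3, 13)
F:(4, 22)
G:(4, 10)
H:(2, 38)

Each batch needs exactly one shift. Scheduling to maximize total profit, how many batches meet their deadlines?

5

Profit order: B=72 D=40 H=38 C=23 F=22 A=15 E=13 G=10
Assign: B→slot 5, D→slot 3, H→slot 2, C→slot 1, F→slot 4, A skipped, E skipped, G skipped.
Slots: [1:C] [2:H] [3:D] [4:F] [5:B]
5 of 8 scheduled.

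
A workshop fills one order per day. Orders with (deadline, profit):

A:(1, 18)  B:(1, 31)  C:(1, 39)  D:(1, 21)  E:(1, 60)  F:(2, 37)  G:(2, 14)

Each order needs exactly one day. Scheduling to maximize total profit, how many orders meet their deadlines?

Profit order: E=60 C=39 F=37 B=31 D=21 A=18 G=14
Assign: E→slot 1, C skipped, F→slot 2, B skipped, D skipped, A skipped, G skipped.
Slots: [1:E] [2:F]
2 of 7 scheduled.

2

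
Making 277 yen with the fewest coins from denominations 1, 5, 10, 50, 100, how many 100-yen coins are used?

2

Greedy: take as many of the largest coin as possible, then repeat with the remainder.
277 − 2×100→77 − 1×50→27 − 2×10→7 − 1×5→2 − 2×1→0
Count of 100: 2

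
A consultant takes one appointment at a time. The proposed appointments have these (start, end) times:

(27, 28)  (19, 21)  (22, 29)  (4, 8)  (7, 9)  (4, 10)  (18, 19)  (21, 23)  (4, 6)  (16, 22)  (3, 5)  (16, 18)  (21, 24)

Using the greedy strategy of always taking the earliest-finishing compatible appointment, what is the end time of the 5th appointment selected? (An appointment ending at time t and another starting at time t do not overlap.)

21

Order by finish time; keep every interval that doesn't clash with the previous kept one.
By end time: (3,5), (4,6), (4,8), (7,9), (4,10), (16,18), (18,19), (19,21), (16,22), (21,23), (21,24), (27,28), (22,29).
Pick (3,5); next start ≥ 5 → (7,9); next start ≥ 9 → (16,18); next start ≥ 18 → (18,19); next start ≥ 19 → (19,21); next start ≥ 21 → (21,23); next start ≥ 23 → (27,28).
Selected: (3,5) (7,9) (16,18) (18,19) (19,21) (21,23) (27,28)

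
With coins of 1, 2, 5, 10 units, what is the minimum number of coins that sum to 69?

Use the largest denomination that fits, subtract, and repeat.
69 − 6×10→9 − 1×5→4 − 2×2→0
Total coins = 6 + 1 + 2 = 9

9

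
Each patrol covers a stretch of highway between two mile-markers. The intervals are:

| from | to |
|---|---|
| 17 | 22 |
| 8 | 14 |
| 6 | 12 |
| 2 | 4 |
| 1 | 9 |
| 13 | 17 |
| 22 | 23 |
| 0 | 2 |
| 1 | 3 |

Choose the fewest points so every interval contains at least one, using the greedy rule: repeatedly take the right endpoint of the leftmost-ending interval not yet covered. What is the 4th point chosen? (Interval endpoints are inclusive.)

23

By right end: [0,2]  [1,3]  [2,4]  [1,9]  [6,12]  [8,14]  [13,17]  [17,22]  [22,23]
[0,2] uncovered → point at 2; [6,12] uncovered → point at 12; [13,17] uncovered → point at 17; [22,23] uncovered → point at 23.
Points: 2, 12, 17, 23 (4 total).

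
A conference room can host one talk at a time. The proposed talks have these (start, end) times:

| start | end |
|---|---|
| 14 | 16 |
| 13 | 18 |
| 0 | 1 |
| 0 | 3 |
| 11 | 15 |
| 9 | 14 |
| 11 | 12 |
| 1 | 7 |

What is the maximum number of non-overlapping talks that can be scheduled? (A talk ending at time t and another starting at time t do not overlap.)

Greedy by earliest finish: after sorting by end time, pick each interval compatible with the last pick.
Sorted by end: (0,1)  (0,3)  (1,7)  (11,12)  (9,14)  (11,15)  (14,16)  (13,18)
take (0,1); take (1,7); take (11,12); skip (9,14); skip (11,15); take (14,16).
Selected 4 talks.

4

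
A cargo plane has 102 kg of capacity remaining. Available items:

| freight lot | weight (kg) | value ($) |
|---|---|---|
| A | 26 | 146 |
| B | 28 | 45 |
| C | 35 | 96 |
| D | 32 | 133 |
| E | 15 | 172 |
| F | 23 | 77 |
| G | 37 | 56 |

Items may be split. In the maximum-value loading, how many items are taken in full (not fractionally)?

Order: E (172/15=11.47) > A (146/26=5.62) > D (133/32=4.16) > F (77/23=3.35) > C (96/35=2.74) > B (45/28=1.61) > G (56/37=1.51)
Fill: take E (15 @ 172) → take A (26 @ 146) → take D (32 @ 133) → take F (23 @ 77) → take 6/35 of C → 16.46; 102/102 used.
4 item(s) taken whole; one partial (take 6/35 of C).

4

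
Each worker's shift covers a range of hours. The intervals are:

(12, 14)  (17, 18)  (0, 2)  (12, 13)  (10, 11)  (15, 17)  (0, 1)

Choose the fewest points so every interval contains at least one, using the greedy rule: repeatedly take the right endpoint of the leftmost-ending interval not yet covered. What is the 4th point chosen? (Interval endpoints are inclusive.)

Process intervals by earliest right end; each time one isn't hit yet, stab at its right endpoint.
Sorted: [0,1] [0,2] [10,11] [12,13] [12,14] [15,17] [17,18]
{[0,1],[0,2]} hit by 1; {[10,11]} hit by 11; {[12,13],[12,14]} hit by 13; {[15,17],[17,18]} hit by 17.
Points: 1, 11, 13, 17 (4 total).

17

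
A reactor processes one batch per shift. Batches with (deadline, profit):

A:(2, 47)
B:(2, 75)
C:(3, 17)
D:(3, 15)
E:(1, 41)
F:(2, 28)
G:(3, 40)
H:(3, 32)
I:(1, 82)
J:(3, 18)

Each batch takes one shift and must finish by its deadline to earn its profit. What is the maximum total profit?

197

Sort by profit descending; place each in the latest free slot ≤ its deadline.
Profit order: I=82 B=75 A=47 E=41 G=40 H=32 F=28 J=18 C=17 D=15
Assign: I→slot 1, B→slot 2, A skipped, E skipped, G→slot 3, H skipped, F skipped, J skipped, C skipped, D skipped.
Slots: [1:I] [2:B] [3:G]
Profit = 82 + 75 + 40 = 197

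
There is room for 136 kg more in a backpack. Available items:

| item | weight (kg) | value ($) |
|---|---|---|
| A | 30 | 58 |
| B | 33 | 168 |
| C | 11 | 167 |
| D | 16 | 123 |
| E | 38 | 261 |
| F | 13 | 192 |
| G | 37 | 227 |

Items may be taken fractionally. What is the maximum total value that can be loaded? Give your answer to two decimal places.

Sort by value per unit weight and fill in that order.
Ratios (sorted): C 15.18, F 14.77, D 7.69, E 6.87, G 6.14, B 5.09, A 1.93
take C (11 @ 167); take F (13 @ 192); take D (16 @ 123); take E (38 @ 261); take G (37 @ 227); take 21/33 of B → 106.91. Capacity used 136/136.
Total value = 1076.91

1076.91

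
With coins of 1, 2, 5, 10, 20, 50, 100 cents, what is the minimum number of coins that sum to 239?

Greedy: take as many of the largest coin as possible, then repeat with the remainder.
239 = 2×100 + 1×20 + 1×10 + 1×5 + 2×2
Total coins = 2 + 1 + 1 + 1 + 2 = 7

7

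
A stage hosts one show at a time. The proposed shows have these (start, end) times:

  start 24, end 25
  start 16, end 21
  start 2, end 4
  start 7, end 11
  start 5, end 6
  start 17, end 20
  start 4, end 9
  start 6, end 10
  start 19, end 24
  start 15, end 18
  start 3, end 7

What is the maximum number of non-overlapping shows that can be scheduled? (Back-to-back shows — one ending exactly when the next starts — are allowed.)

By end time: (2,4), (5,6), (3,7), (4,9), (6,10), (7,11), (15,18), (17,20), (16,21), (19,24), (24,25).
Pick (2,4); next start ≥ 4 → (5,6); next start ≥ 6 → (6,10); next start ≥ 10 → (15,18); next start ≥ 18 → (19,24); next start ≥ 24 → (24,25).
Selected 6 shows.

6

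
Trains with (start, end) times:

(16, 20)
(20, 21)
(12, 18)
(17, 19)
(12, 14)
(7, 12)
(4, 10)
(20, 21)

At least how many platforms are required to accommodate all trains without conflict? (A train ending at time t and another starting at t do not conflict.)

Count concurrent intervals with a sweep; the peak is the room count.
Events (time:±→running): 4:+→1 7:+→2 10:-→1 12:-→0 12:+→1 12:+→2 14:-→1 16:+→2 17:+→3 … peak 3.

3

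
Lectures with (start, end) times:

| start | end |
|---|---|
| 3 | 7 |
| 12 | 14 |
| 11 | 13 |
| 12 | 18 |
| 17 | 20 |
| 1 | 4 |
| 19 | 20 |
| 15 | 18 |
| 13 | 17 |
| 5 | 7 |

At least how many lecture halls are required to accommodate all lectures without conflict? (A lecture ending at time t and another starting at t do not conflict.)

Events (time:±→running): 1:+→1 3:+→2 4:-→1 5:+→2 7:-→1 7:-→0 11:+→1 12:+→2 12:+→3 … peak 3.

3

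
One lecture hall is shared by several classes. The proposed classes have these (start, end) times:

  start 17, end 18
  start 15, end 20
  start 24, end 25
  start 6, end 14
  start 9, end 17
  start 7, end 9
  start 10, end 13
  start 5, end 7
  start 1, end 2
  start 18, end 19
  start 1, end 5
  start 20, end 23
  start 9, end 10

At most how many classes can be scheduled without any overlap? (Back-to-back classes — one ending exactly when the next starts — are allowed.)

9

Sorted by end: (1,2)  (1,5)  (5,7)  (7,9)  (9,10)  (10,13)  (6,14)  (9,17)  (17,18)  (18,19)  (15,20)  (20,23)  (24,25)
take (1,2); skip (1,5); take (5,7); take (7,9); take (9,10); take (10,13); take (17,18); take (18,19); take (20,23); take (24,25).
Selected 9 classes.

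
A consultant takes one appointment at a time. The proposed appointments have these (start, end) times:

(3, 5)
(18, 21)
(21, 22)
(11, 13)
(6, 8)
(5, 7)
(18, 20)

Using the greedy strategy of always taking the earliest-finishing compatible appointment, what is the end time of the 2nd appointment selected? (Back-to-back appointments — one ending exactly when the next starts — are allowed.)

7

Sorted by end: (3,5)  (5,7)  (6,8)  (11,13)  (18,20)  (18,21)  (21,22)
take (3,5); take (5,7); skip (6,8); take (11,13); take (18,20); take (21,22).
Selected: (3,5) (5,7) (11,13) (18,20) (21,22)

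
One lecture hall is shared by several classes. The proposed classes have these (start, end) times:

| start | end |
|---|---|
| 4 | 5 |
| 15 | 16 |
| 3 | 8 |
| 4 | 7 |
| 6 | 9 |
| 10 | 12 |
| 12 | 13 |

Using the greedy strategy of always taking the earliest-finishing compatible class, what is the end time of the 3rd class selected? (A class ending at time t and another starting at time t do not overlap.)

12

Sorted by end: (4,5)  (4,7)  (3,8)  (6,9)  (10,12)  (12,13)  (15,16)
take (4,5); skip (4,7); take (6,9); take (10,12); take (12,13); take (15,16).
Selected: (4,5) (6,9) (10,12) (12,13) (15,16)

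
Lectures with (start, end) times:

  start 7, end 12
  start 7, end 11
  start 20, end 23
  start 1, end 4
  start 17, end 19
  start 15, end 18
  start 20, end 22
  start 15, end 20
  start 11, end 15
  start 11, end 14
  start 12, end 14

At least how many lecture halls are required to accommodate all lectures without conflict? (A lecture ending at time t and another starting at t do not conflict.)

3

The answer is the maximum number of intervals overlapping at any instant.
Events (time:±→running): 1:+→1 4:-→0 7:+→1 7:+→2 11:-→1 11:+→2 11:+→3 … peak 3.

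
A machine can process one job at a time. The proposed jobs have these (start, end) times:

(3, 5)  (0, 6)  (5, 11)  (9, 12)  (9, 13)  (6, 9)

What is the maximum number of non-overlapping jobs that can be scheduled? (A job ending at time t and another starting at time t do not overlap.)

Sort by end time and greedily take each interval whose start is ≥ the last chosen end.
Sorted by end: (3,5)  (0,6)  (6,9)  (5,11)  (9,12)  (9,13)
take (3,5); skip (0,6); take (6,9); take (9,12).
Selected 3 jobs.

3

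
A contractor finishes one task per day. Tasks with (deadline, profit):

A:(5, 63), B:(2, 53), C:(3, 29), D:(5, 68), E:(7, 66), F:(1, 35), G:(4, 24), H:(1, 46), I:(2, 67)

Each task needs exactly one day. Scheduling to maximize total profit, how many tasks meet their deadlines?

6

Take jobs in profit order; each goes to the latest open slot no later than its deadline.
Profit order: D=68 I=67 E=66 A=63 B=53 H=46 F=35 C=29 G=24
Assign: D→slot 5, I→slot 2, E→slot 7, A→slot 4, B→slot 1, H skipped, F skipped, C→slot 3, G skipped.
Slots: [1:B] [2:I] [3:C] [4:A] [5:D] [7:E]
6 of 9 scheduled.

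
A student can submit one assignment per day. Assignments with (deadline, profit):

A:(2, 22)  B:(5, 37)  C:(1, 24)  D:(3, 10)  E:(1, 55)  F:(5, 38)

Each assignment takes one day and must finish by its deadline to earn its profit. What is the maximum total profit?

By profit: E(d1,55), F(d5,38), B(d5,37), C(d1,24), A(d2,22), D(d3,10)
E→slot 1; F→slot 5; B→slot 4; C skipped; A→slot 2; D→slot 3.
Profit = 55 + 22 + 10 + 37 + 38 = 162

162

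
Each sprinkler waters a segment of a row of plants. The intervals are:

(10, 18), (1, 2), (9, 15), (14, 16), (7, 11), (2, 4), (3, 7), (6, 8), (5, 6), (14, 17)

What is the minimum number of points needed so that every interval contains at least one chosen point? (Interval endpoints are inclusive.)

Sort by right endpoint; whenever an interval is uncovered, place a point at its right end.
Sorted: [1,2] [2,4] [5,6] [3,7] [6,8] [7,11] [9,15] [14,16] [14,17] [10,18]
{[1,2],[2,4]} hit by 2; {[5,6],[3,7],[6,8]} hit by 6; {[7,11],[9,15]} hit by 11; {[14,16],[14,17],[10,18]} hit by 16.
Points: 2, 6, 11, 16 (4 total).

4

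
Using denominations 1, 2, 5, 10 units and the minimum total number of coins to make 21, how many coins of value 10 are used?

2

21 = 2×10 + 1×1
Count of 10: 2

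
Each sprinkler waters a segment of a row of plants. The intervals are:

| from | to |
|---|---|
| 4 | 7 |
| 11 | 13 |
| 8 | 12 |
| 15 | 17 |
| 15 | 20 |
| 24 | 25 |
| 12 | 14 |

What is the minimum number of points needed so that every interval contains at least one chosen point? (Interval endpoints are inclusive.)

Sorted: [4,7] [8,12] [11,13] [12,14] [15,17] [15,20] [24,25]
{[4,7]} hit by 7; {[8,12],[11,13],[12,14]} hit by 12; {[15,17],[15,20]} hit by 17; {[24,25]} hit by 25.
Points: 7, 12, 17, 25 (4 total).

4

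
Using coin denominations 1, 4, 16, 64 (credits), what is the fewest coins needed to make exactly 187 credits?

10

Use the largest denomination that fits, subtract, and repeat.
187 − 2×64→59 − 3×16→11 − 2×4→3 − 3×1→0
Total coins = 2 + 3 + 2 + 3 = 10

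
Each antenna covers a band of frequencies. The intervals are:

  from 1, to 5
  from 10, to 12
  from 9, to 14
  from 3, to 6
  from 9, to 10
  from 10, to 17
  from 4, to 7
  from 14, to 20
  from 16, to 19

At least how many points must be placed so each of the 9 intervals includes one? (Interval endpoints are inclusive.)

3

Process intervals by earliest right end; each time one isn't hit yet, stab at its right endpoint.
By right end: [1,5]  [3,6]  [4,7]  [9,10]  [10,12]  [9,14]  [10,17]  [16,19]  [14,20]
[1,5] uncovered → point at 5; [9,10] uncovered → point at 10; [16,19] uncovered → point at 19.
Points: 5, 10, 19 (3 total).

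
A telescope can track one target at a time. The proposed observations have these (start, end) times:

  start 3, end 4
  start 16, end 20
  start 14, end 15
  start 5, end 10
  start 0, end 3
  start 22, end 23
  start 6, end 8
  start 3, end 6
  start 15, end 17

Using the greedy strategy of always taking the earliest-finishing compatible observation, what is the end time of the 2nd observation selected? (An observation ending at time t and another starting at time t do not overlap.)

Greedy by earliest finish: after sorting by end time, pick each interval compatible with the last pick.
Sorted by end: (0,3)  (3,4)  (3,6)  (6,8)  (5,10)  (14,15)  (15,17)  (16,20)  (22,23)
take (0,3); take (3,4); skip (3,6); take (6,8); skip (5,10); take (14,15); take (15,17); take (22,23).
Selected: (0,3) (3,4) (6,8) (14,15) (15,17) (22,23)

4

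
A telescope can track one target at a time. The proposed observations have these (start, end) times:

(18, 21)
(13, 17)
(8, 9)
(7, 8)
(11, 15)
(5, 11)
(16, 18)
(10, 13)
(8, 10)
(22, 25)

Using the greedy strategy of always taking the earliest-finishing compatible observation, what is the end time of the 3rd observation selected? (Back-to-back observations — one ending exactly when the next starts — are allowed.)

By end time: (7,8), (8,9), (8,10), (5,11), (10,13), (11,15), (13,17), (16,18), (18,21), (22,25).
Pick (7,8); next start ≥ 8 → (8,9); next start ≥ 9 → (10,13); next start ≥ 13 → (13,17); next start ≥ 17 → (18,21); next start ≥ 21 → (22,25).
Selected: (7,8) (8,9) (10,13) (13,17) (18,21) (22,25)

13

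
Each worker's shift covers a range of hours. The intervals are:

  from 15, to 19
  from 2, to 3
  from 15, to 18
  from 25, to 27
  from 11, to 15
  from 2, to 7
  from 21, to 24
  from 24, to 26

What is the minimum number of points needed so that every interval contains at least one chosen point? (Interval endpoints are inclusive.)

4

Sorted: [2,3] [2,7] [11,15] [15,18] [15,19] [21,24] [24,26] [25,27]
{[2,3],[2,7]} hit by 3; {[11,15],[15,18],[15,19]} hit by 15; {[21,24],[24,26]} hit by 24; {[25,27]} hit by 27.
Points: 3, 15, 24, 27 (4 total).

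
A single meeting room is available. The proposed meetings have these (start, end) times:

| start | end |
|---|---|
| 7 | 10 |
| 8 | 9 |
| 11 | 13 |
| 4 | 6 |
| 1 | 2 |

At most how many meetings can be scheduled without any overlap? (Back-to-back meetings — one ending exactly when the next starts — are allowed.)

4

By end time: (1,2), (4,6), (8,9), (7,10), (11,13).
Pick (1,2); next start ≥ 2 → (4,6); next start ≥ 6 → (8,9); next start ≥ 9 → (11,13).
Selected 4 meetings.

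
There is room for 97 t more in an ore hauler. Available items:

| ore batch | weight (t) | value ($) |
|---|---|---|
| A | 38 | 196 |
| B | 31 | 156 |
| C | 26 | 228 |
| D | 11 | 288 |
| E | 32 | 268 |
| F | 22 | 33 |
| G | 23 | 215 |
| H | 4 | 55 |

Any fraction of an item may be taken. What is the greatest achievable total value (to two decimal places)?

1059.16

Ratios (sorted): D 26.18, H 13.75, G 9.35, C 8.77, E 8.38, A 5.16, B 5.03, F 1.50
take D (11 @ 288); take H (4 @ 55); take G (23 @ 215); take C (26 @ 228); take E (32 @ 268); take 1/38 of A → 5.16. Capacity used 97/97.
Total value = 1059.16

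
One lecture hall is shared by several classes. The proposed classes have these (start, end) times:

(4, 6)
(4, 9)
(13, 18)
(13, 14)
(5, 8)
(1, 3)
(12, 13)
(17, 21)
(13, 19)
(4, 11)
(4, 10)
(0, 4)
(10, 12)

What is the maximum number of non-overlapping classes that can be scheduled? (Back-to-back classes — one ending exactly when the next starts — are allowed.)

6

Greedy by earliest finish: after sorting by end time, pick each interval compatible with the last pick.
Sorted by end: (1,3)  (0,4)  (4,6)  (5,8)  (4,9)  (4,10)  (4,11)  (10,12)  (12,13)  (13,14)  (13,18)  (13,19)  (17,21)
take (1,3); skip (0,4); take (4,6); take (10,12); take (12,13); take (13,14); skip (13,19); take (17,21).
Selected 6 classes.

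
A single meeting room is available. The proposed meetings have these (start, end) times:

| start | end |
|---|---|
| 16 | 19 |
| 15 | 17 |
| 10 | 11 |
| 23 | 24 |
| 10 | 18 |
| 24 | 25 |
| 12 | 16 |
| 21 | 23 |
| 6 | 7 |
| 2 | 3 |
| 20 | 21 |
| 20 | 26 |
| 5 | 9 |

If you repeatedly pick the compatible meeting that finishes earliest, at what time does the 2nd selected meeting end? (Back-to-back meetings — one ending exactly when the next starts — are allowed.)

Greedy by earliest finish: after sorting by end time, pick each interval compatible with the last pick.
By end time: (2,3), (6,7), (5,9), (10,11), (12,16), (15,17), (10,18), (16,19), (20,21), (21,23), (23,24), (24,25), (20,26).
Pick (2,3); next start ≥ 3 → (6,7); next start ≥ 7 → (10,11); next start ≥ 11 → (12,16); next start ≥ 16 → (16,19); next start ≥ 19 → (20,21); next start ≥ 21 → (21,23); next start ≥ 23 → (23,24); next start ≥ 24 → (24,25).
Selected: (2,3) (6,7) (10,11) (12,16) (16,19) (20,21) (21,23) (23,24) (24,25)

7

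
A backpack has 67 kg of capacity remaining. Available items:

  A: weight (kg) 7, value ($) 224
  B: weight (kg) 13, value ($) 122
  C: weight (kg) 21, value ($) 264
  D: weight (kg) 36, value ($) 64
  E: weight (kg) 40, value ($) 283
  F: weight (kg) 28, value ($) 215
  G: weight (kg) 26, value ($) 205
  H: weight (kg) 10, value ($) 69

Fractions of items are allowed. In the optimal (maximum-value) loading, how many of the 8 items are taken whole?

Greedy by value/weight ratio, highest first.
Order: A (224/7=32.00) > C (264/21=12.57) > B (122/13=9.38) > G (205/26=7.88) > F (215/28=7.68) > E (283/40=7.08) > H (69/10=6.90) > D (64/36=1.78)
Fill: take A (7 @ 224) → take C (21 @ 264) → take B (13 @ 122) → take G (26 @ 205); 67/67 used.
4 item(s) taken whole.

4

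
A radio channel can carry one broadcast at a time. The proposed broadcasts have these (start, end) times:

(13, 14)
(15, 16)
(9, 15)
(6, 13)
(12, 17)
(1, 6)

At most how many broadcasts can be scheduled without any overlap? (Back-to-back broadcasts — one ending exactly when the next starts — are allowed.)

4

By end time: (1,6), (6,13), (13,14), (9,15), (15,16), (12,17).
Pick (1,6); next start ≥ 6 → (6,13); next start ≥ 13 → (13,14); next start ≥ 14 → (15,16).
Selected 4 broadcasts.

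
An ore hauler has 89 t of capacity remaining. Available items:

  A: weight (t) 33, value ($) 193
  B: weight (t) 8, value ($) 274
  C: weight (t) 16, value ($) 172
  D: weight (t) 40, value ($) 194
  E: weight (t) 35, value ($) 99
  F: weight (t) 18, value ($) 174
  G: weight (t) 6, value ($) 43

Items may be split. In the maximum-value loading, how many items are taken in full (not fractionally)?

5

Greedy by value/weight ratio, highest first.
Order: B (274/8=34.25) > C (172/16=10.75) > F (174/18=9.67) > G (43/6=7.17) > A (193/33=5.85) > D (194/40=4.85) > E (99/35=2.83)
Fill: take B (8 @ 274) → take C (16 @ 172) → take F (18 @ 174) → take G (6 @ 43) → take A (33 @ 193) → take 8/40 of D → 38.80; 89/89 used.
5 item(s) taken whole; one partial (take 8/40 of D).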